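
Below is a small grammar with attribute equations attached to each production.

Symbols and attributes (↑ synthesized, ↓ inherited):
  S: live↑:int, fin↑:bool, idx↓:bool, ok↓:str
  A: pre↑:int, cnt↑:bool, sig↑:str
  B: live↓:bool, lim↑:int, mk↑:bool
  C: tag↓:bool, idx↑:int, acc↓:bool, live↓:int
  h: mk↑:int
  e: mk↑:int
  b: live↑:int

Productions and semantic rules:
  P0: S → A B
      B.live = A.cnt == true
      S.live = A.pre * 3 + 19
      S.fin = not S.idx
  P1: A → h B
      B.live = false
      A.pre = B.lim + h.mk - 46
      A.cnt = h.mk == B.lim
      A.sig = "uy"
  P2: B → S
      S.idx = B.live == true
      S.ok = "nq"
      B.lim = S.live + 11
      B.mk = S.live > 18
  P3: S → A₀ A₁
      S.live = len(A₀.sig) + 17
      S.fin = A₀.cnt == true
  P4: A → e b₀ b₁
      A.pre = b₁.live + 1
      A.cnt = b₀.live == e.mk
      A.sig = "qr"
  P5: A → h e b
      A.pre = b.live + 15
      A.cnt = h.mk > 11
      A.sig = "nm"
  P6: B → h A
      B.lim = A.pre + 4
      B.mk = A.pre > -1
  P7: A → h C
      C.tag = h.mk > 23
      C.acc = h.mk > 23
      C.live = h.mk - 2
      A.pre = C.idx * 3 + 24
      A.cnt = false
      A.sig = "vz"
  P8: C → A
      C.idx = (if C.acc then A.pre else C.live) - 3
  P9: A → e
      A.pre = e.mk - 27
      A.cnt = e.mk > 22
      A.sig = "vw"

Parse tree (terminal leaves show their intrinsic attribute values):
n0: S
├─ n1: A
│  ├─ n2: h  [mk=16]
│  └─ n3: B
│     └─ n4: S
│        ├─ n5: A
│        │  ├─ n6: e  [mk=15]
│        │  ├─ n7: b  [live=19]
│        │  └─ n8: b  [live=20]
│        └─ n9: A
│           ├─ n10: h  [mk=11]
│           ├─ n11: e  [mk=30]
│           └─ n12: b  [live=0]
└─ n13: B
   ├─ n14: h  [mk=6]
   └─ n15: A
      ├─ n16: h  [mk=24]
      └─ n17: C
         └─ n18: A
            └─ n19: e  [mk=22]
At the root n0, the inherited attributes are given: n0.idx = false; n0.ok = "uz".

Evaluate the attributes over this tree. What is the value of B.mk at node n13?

1. n0.idx = false  [given at root]
2. n0.ok = "uz"  [given at root]
3. n2.mk = 16  [terminal]
4. n3.live = false  [false]
5. n4.idx = false  [B.live == true]
6. n4.ok = "nq"  ["nq"]
7. n6.mk = 15  [terminal]
8. n7.live = 19  [terminal]
9. n8.live = 20  [terminal]
10. n5.pre = 21  [b₁.live + 1]
11. n5.cnt = false  [b₀.live == e.mk]
12. n5.sig = "qr"  ["qr"]
13. n10.mk = 11  [terminal]
14. n11.mk = 30  [terminal]
15. n12.live = 0  [terminal]
16. n9.pre = 15  [b.live + 15]
17. n9.cnt = false  [h.mk > 11]
18. n9.sig = "nm"  ["nm"]
19. n4.live = 19  [len(A₀.sig) + 17]
20. n4.fin = false  [A₀.cnt == true]
21. n3.lim = 30  [S.live + 11]
22. n3.mk = true  [S.live > 18]
23. n1.pre = 0  [B.lim + h.mk - 46]
24. n1.cnt = false  [h.mk == B.lim]
25. n1.sig = "uy"  ["uy"]
26. n13.live = false  [A.cnt == true]
27. n14.mk = 6  [terminal]
28. n16.mk = 24  [terminal]
29. n17.tag = true  [h.mk > 23]
30. n17.acc = true  [h.mk > 23]
31. n17.live = 22  [h.mk - 2]
32. n19.mk = 22  [terminal]
33. n18.pre = -5  [e.mk - 27]
34. n18.cnt = false  [e.mk > 22]
35. n18.sig = "vw"  ["vw"]
36. n17.idx = -8  [(if C.acc then A.pre else C.live) - 3]
37. n15.pre = 0  [C.idx * 3 + 24]
38. n15.cnt = false  [false]
39. n15.sig = "vz"  ["vz"]
40. n13.lim = 4  [A.pre + 4]
41. n13.mk = true  [A.pre > -1]
42. n0.live = 19  [A.pre * 3 + 19]
43. n0.fin = true  [not S.idx]

true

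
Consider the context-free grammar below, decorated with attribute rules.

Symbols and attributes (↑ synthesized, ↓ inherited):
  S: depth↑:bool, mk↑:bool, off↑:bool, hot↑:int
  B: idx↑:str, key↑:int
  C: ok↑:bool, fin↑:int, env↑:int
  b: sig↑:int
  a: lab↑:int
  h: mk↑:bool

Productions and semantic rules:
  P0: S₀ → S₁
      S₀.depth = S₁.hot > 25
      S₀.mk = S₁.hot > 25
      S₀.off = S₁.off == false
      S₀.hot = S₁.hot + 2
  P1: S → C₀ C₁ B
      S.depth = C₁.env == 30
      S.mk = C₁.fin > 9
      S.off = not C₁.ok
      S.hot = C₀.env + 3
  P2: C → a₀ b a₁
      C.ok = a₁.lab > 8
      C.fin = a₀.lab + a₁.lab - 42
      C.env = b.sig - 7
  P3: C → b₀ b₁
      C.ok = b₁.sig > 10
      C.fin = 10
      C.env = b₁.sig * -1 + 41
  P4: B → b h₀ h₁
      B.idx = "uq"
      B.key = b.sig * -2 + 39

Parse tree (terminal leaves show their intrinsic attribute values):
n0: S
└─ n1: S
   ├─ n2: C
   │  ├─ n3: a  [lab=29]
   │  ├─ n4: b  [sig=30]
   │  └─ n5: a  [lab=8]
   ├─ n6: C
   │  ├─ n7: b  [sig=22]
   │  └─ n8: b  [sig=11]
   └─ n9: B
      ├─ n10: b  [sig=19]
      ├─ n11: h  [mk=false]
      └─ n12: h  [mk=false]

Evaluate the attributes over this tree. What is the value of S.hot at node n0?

28

1. n3.lab = 29  [terminal]
2. n4.sig = 30  [terminal]
3. n5.lab = 8  [terminal]
4. n2.ok = false  [a₁.lab > 8]
5. n2.fin = -5  [a₀.lab + a₁.lab - 42]
6. n2.env = 23  [b.sig - 7]
7. n7.sig = 22  [terminal]
8. n8.sig = 11  [terminal]
9. n6.ok = true  [b₁.sig > 10]
10. n6.fin = 10  [10]
11. n6.env = 30  [b₁.sig * -1 + 41]
12. n10.sig = 19  [terminal]
13. n11.mk = false  [terminal]
14. n12.mk = false  [terminal]
15. n9.idx = "uq"  ["uq"]
16. n9.key = 1  [b.sig * -2 + 39]
17. n1.depth = true  [C₁.env == 30]
18. n1.mk = true  [C₁.fin > 9]
19. n1.off = false  [not C₁.ok]
20. n1.hot = 26  [C₀.env + 3]
21. n0.depth = true  [S₁.hot > 25]
22. n0.mk = true  [S₁.hot > 25]
23. n0.off = true  [S₁.off == false]
24. n0.hot = 28  [S₁.hot + 2]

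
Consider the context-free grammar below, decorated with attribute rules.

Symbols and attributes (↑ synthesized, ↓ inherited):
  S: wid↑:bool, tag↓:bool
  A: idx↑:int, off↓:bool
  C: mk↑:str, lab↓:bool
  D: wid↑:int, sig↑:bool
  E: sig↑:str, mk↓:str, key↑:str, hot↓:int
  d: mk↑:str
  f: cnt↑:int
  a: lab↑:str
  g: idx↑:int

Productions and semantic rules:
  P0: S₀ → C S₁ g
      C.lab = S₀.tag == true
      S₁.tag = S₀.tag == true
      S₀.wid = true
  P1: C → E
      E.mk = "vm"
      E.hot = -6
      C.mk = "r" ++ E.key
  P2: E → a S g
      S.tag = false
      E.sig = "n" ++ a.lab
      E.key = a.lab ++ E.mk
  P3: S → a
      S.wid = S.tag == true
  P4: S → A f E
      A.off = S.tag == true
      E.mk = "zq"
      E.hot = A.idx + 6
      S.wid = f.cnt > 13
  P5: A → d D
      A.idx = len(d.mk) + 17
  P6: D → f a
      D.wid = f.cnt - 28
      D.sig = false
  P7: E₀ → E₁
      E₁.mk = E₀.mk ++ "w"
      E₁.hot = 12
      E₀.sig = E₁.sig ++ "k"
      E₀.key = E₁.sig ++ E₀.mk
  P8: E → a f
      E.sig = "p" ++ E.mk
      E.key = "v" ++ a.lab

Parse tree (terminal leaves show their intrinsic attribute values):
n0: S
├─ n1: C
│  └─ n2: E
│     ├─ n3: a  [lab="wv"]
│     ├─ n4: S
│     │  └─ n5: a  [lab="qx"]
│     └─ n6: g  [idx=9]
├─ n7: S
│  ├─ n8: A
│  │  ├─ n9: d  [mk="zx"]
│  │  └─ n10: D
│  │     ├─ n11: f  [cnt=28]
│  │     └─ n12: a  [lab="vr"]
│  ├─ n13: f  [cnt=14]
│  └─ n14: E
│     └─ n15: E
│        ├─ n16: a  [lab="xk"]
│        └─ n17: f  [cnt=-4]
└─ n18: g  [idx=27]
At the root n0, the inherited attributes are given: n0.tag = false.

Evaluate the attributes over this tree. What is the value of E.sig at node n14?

"pzqwk"

1. n0.tag = false  [given at root]
2. n1.lab = false  [S₀.tag == true]
3. n2.mk = "vm"  ["vm"]
4. n2.hot = -6  [-6]
5. n3.lab = "wv"  [terminal]
6. n4.tag = false  [false]
7. n5.lab = "qx"  [terminal]
8. n4.wid = false  [S.tag == true]
9. n6.idx = 9  [terminal]
10. n2.sig = "nwv"  ["n" ++ a.lab]
11. n2.key = "wvvm"  [a.lab ++ E.mk]
12. n1.mk = "rwvvm"  ["r" ++ E.key]
13. n7.tag = false  [S₀.tag == true]
14. n8.off = false  [S.tag == true]
15. n9.mk = "zx"  [terminal]
16. n11.cnt = 28  [terminal]
17. n12.lab = "vr"  [terminal]
18. n10.wid = 0  [f.cnt - 28]
19. n10.sig = false  [false]
20. n8.idx = 19  [len(d.mk) + 17]
21. n13.cnt = 14  [terminal]
22. n14.mk = "zq"  ["zq"]
23. n14.hot = 25  [A.idx + 6]
24. n15.mk = "zqw"  [E₀.mk ++ "w"]
25. n15.hot = 12  [12]
26. n16.lab = "xk"  [terminal]
27. n17.cnt = -4  [terminal]
28. n15.sig = "pzqw"  ["p" ++ E.mk]
29. n15.key = "vxk"  ["v" ++ a.lab]
30. n14.sig = "pzqwk"  [E₁.sig ++ "k"]
31. n14.key = "pzqwzq"  [E₁.sig ++ E₀.mk]
32. n7.wid = true  [f.cnt > 13]
33. n18.idx = 27  [terminal]
34. n0.wid = true  [true]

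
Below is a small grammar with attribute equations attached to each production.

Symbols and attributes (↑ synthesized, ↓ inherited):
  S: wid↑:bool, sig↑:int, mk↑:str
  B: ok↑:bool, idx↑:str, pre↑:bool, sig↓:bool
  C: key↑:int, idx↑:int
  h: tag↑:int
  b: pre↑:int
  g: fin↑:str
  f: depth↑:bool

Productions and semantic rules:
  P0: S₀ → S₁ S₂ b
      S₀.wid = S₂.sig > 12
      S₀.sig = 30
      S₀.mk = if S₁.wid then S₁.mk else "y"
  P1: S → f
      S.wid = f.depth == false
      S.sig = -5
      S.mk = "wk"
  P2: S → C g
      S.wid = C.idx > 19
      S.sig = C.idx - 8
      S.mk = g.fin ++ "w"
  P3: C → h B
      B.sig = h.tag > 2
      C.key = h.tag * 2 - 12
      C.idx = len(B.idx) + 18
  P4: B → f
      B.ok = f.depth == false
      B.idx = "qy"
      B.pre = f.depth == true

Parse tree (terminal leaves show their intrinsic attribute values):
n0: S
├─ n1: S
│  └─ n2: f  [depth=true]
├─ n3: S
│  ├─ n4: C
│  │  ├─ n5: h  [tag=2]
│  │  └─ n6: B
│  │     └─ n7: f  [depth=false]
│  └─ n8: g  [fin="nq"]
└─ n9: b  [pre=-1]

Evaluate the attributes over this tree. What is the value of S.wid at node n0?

false

1. n2.depth = true  [terminal]
2. n1.wid = false  [f.depth == false]
3. n1.sig = -5  [-5]
4. n1.mk = "wk"  ["wk"]
5. n5.tag = 2  [terminal]
6. n6.sig = false  [h.tag > 2]
7. n7.depth = false  [terminal]
8. n6.ok = true  [f.depth == false]
9. n6.idx = "qy"  ["qy"]
10. n6.pre = false  [f.depth == true]
11. n4.key = -8  [h.tag * 2 - 12]
12. n4.idx = 20  [len(B.idx) + 18]
13. n8.fin = "nq"  [terminal]
14. n3.wid = true  [C.idx > 19]
15. n3.sig = 12  [C.idx - 8]
16. n3.mk = "nqw"  [g.fin ++ "w"]
17. n9.pre = -1  [terminal]
18. n0.wid = false  [S₂.sig > 12]
19. n0.sig = 30  [30]
20. n0.mk = "y"  [if S₁.wid then S₁.mk else "y"]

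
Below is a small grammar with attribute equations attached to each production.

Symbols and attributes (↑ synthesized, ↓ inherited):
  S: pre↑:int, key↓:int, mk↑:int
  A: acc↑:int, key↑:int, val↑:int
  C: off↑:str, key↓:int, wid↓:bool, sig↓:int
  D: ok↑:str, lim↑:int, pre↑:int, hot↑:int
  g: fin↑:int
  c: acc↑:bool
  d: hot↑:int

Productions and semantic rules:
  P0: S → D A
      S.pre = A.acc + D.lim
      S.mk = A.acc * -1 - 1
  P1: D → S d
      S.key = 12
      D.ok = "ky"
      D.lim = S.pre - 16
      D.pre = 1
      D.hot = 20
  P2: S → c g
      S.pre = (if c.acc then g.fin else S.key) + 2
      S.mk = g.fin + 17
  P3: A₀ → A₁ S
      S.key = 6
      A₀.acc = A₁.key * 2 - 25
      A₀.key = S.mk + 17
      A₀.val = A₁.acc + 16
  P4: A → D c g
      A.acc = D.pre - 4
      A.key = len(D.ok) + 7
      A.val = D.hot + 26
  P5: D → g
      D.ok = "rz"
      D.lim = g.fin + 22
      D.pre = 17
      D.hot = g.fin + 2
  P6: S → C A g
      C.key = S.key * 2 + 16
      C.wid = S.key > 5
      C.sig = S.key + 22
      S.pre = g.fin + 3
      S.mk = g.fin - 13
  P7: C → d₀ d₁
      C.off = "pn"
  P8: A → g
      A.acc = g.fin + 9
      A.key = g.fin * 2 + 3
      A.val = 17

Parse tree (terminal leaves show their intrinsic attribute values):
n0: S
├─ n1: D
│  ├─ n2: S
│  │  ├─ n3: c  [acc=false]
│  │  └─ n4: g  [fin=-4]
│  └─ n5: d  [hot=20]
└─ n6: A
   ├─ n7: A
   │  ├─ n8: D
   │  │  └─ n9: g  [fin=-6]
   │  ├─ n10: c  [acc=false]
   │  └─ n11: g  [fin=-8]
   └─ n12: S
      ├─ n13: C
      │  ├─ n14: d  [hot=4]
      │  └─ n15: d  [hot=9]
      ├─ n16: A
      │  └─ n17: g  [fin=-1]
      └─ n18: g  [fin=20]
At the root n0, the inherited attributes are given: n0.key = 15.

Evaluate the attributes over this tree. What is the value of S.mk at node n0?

1. n0.key = 15  [given at root]
2. n2.key = 12  [12]
3. n3.acc = false  [terminal]
4. n4.fin = -4  [terminal]
5. n2.pre = 14  [(if c.acc then g.fin else S.key) + 2]
6. n2.mk = 13  [g.fin + 17]
7. n5.hot = 20  [terminal]
8. n1.ok = "ky"  ["ky"]
9. n1.lim = -2  [S.pre - 16]
10. n1.pre = 1  [1]
11. n1.hot = 20  [20]
12. n9.fin = -6  [terminal]
13. n8.ok = "rz"  ["rz"]
14. n8.lim = 16  [g.fin + 22]
15. n8.pre = 17  [17]
16. n8.hot = -4  [g.fin + 2]
17. n10.acc = false  [terminal]
18. n11.fin = -8  [terminal]
19. n7.acc = 13  [D.pre - 4]
20. n7.key = 9  [len(D.ok) + 7]
21. n7.val = 22  [D.hot + 26]
22. n12.key = 6  [6]
23. n13.key = 28  [S.key * 2 + 16]
24. n13.wid = true  [S.key > 5]
25. n13.sig = 28  [S.key + 22]
26. n14.hot = 4  [terminal]
27. n15.hot = 9  [terminal]
28. n13.off = "pn"  ["pn"]
29. n17.fin = -1  [terminal]
30. n16.acc = 8  [g.fin + 9]
31. n16.key = 1  [g.fin * 2 + 3]
32. n16.val = 17  [17]
33. n18.fin = 20  [terminal]
34. n12.pre = 23  [g.fin + 3]
35. n12.mk = 7  [g.fin - 13]
36. n6.acc = -7  [A₁.key * 2 - 25]
37. n6.key = 24  [S.mk + 17]
38. n6.val = 29  [A₁.acc + 16]
39. n0.pre = -9  [A.acc + D.lim]
40. n0.mk = 6  [A.acc * -1 - 1]

6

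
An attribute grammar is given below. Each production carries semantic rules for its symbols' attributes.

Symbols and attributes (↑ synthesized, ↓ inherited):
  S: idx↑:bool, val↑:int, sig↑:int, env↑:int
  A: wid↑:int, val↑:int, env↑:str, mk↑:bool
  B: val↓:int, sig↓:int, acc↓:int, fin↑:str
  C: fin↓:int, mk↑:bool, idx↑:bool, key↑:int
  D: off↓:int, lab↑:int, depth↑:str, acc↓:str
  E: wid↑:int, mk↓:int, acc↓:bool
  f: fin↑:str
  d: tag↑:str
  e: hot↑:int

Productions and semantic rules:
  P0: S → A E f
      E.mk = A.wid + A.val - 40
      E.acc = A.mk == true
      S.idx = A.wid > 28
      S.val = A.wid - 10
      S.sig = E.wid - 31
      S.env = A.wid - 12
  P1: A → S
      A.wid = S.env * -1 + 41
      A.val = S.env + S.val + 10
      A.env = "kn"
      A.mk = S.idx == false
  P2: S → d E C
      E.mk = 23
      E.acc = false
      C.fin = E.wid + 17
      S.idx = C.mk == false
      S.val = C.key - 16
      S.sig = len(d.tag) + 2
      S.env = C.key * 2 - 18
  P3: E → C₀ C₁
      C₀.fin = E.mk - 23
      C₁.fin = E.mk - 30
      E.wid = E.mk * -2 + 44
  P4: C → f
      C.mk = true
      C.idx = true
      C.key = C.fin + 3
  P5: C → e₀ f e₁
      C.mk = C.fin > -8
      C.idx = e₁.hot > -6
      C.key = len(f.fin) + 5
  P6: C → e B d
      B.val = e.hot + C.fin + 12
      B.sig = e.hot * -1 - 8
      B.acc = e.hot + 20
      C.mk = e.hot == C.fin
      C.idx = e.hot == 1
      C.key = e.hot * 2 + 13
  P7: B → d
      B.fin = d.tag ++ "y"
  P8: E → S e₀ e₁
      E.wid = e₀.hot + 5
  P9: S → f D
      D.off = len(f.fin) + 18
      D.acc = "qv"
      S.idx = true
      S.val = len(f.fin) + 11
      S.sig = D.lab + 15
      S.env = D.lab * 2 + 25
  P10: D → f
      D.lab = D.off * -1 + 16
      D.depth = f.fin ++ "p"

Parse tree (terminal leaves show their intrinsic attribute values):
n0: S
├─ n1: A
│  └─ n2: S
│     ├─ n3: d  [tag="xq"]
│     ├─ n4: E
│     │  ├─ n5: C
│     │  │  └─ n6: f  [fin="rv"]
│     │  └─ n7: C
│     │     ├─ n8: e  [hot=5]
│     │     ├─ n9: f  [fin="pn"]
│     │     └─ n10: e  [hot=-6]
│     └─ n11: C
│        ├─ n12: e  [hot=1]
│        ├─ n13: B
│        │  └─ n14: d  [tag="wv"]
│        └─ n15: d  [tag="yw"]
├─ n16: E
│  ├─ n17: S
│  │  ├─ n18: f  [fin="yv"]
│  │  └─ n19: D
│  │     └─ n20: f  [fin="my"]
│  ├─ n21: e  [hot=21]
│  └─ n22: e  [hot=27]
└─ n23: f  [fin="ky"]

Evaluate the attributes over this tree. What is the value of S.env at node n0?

1. n3.tag = "xq"  [terminal]
2. n4.mk = 23  [23]
3. n4.acc = false  [false]
4. n5.fin = 0  [E.mk - 23]
5. n6.fin = "rv"  [terminal]
6. n5.mk = true  [true]
7. n5.idx = true  [true]
8. n5.key = 3  [C.fin + 3]
9. n7.fin = -7  [E.mk - 30]
10. n8.hot = 5  [terminal]
11. n9.fin = "pn"  [terminal]
12. n10.hot = -6  [terminal]
13. n7.mk = true  [C.fin > -8]
14. n7.idx = false  [e₁.hot > -6]
15. n7.key = 7  [len(f.fin) + 5]
16. n4.wid = -2  [E.mk * -2 + 44]
17. n11.fin = 15  [E.wid + 17]
18. n12.hot = 1  [terminal]
19. n13.val = 28  [e.hot + C.fin + 12]
20. n13.sig = -9  [e.hot * -1 - 8]
21. n13.acc = 21  [e.hot + 20]
22. n14.tag = "wv"  [terminal]
23. n13.fin = "wvy"  [d.tag ++ "y"]
24. n15.tag = "yw"  [terminal]
25. n11.mk = false  [e.hot == C.fin]
26. n11.idx = true  [e.hot == 1]
27. n11.key = 15  [e.hot * 2 + 13]
28. n2.idx = true  [C.mk == false]
29. n2.val = -1  [C.key - 16]
30. n2.sig = 4  [len(d.tag) + 2]
31. n2.env = 12  [C.key * 2 - 18]
32. n1.wid = 29  [S.env * -1 + 41]
33. n1.val = 21  [S.env + S.val + 10]
34. n1.env = "kn"  ["kn"]
35. n1.mk = false  [S.idx == false]
36. n16.mk = 10  [A.wid + A.val - 40]
37. n16.acc = false  [A.mk == true]
38. n18.fin = "yv"  [terminal]
39. n19.off = 20  [len(f.fin) + 18]
40. n19.acc = "qv"  ["qv"]
41. n20.fin = "my"  [terminal]
42. n19.lab = -4  [D.off * -1 + 16]
43. n19.depth = "myp"  [f.fin ++ "p"]
44. n17.idx = true  [true]
45. n17.val = 13  [len(f.fin) + 11]
46. n17.sig = 11  [D.lab + 15]
47. n17.env = 17  [D.lab * 2 + 25]
48. n21.hot = 21  [terminal]
49. n22.hot = 27  [terminal]
50. n16.wid = 26  [e₀.hot + 5]
51. n23.fin = "ky"  [terminal]
52. n0.idx = true  [A.wid > 28]
53. n0.val = 19  [A.wid - 10]
54. n0.sig = -5  [E.wid - 31]
55. n0.env = 17  [A.wid - 12]

17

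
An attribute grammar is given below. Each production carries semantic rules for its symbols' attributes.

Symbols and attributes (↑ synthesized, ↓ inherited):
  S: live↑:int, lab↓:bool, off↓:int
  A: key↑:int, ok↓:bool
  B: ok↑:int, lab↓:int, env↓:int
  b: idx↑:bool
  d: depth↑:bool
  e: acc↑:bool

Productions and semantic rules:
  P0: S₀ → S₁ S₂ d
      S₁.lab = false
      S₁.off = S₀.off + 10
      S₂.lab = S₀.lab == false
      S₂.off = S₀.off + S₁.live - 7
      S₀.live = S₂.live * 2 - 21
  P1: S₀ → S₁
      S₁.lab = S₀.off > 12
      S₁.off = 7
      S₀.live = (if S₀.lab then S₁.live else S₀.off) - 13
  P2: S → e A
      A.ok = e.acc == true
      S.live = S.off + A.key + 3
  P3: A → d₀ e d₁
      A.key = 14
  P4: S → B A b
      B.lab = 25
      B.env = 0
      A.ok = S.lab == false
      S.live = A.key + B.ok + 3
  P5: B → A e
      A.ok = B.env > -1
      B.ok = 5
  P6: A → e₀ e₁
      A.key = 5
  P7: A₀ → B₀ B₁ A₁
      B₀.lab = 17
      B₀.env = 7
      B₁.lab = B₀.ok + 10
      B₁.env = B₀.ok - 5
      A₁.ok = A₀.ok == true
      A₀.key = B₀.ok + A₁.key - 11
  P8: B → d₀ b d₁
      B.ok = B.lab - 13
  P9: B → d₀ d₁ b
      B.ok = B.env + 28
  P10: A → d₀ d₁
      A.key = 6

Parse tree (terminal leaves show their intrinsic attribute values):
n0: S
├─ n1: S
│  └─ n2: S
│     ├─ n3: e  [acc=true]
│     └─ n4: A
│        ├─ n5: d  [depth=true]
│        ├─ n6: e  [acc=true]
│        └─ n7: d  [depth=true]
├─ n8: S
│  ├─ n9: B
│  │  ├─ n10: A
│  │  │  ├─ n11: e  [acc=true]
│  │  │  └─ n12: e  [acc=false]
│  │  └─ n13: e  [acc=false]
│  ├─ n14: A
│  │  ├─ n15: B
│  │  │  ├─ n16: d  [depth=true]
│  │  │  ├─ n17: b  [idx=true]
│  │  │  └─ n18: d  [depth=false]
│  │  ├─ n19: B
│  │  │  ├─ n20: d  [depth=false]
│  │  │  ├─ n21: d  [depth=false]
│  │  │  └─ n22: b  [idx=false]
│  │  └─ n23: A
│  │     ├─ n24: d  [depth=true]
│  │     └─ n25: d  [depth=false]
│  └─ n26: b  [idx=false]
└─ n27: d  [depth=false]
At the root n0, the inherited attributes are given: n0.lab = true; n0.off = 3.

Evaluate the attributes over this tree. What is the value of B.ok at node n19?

27

1. n0.lab = true  [given at root]
2. n0.off = 3  [given at root]
3. n1.lab = false  [false]
4. n1.off = 13  [S₀.off + 10]
5. n2.lab = true  [S₀.off > 12]
6. n2.off = 7  [7]
7. n3.acc = true  [terminal]
8. n4.ok = true  [e.acc == true]
9. n5.depth = true  [terminal]
10. n6.acc = true  [terminal]
11. n7.depth = true  [terminal]
12. n4.key = 14  [14]
13. n2.live = 24  [S.off + A.key + 3]
14. n1.live = 0  [(if S₀.lab then S₁.live else S₀.off) - 13]
15. n8.lab = false  [S₀.lab == false]
16. n8.off = -4  [S₀.off + S₁.live - 7]
17. n9.lab = 25  [25]
18. n9.env = 0  [0]
19. n10.ok = true  [B.env > -1]
20. n11.acc = true  [terminal]
21. n12.acc = false  [terminal]
22. n10.key = 5  [5]
23. n13.acc = false  [terminal]
24. n9.ok = 5  [5]
25. n14.ok = true  [S.lab == false]
26. n15.lab = 17  [17]
27. n15.env = 7  [7]
28. n16.depth = true  [terminal]
29. n17.idx = true  [terminal]
30. n18.depth = false  [terminal]
31. n15.ok = 4  [B.lab - 13]
32. n19.lab = 14  [B₀.ok + 10]
33. n19.env = -1  [B₀.ok - 5]
34. n20.depth = false  [terminal]
35. n21.depth = false  [terminal]
36. n22.idx = false  [terminal]
37. n19.ok = 27  [B.env + 28]
38. n23.ok = true  [A₀.ok == true]
39. n24.depth = true  [terminal]
40. n25.depth = false  [terminal]
41. n23.key = 6  [6]
42. n14.key = -1  [B₀.ok + A₁.key - 11]
43. n26.idx = false  [terminal]
44. n8.live = 7  [A.key + B.ok + 3]
45. n27.depth = false  [terminal]
46. n0.live = -7  [S₂.live * 2 - 21]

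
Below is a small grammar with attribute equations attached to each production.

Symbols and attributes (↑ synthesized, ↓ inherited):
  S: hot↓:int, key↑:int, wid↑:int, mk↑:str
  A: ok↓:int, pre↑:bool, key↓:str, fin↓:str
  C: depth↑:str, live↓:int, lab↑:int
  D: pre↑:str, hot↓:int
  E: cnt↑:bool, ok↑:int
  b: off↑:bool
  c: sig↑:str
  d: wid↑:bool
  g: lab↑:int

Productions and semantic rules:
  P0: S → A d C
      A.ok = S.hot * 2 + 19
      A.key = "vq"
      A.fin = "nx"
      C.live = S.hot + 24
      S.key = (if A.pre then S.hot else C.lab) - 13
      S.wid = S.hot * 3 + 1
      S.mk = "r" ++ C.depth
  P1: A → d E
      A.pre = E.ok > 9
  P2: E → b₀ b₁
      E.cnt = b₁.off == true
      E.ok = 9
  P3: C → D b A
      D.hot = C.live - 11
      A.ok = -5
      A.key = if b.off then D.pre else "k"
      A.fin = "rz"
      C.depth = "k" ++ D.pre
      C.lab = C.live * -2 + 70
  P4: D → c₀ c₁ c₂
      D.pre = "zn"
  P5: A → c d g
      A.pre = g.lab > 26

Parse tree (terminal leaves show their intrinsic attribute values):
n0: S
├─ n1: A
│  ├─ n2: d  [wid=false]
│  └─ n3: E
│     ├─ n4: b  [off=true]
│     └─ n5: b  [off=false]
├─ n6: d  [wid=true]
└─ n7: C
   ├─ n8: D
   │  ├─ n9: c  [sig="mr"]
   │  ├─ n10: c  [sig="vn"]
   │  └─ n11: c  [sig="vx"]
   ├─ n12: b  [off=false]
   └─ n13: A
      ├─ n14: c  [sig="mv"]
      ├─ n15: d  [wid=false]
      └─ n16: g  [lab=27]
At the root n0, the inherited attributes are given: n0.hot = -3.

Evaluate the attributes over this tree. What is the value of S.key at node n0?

15

1. n0.hot = -3  [given at root]
2. n1.ok = 13  [S.hot * 2 + 19]
3. n1.key = "vq"  ["vq"]
4. n1.fin = "nx"  ["nx"]
5. n2.wid = false  [terminal]
6. n4.off = true  [terminal]
7. n5.off = false  [terminal]
8. n3.cnt = false  [b₁.off == true]
9. n3.ok = 9  [9]
10. n1.pre = false  [E.ok > 9]
11. n6.wid = true  [terminal]
12. n7.live = 21  [S.hot + 24]
13. n8.hot = 10  [C.live - 11]
14. n9.sig = "mr"  [terminal]
15. n10.sig = "vn"  [terminal]
16. n11.sig = "vx"  [terminal]
17. n8.pre = "zn"  ["zn"]
18. n12.off = false  [terminal]
19. n13.ok = -5  [-5]
20. n13.key = "k"  [if b.off then D.pre else "k"]
21. n13.fin = "rz"  ["rz"]
22. n14.sig = "mv"  [terminal]
23. n15.wid = false  [terminal]
24. n16.lab = 27  [terminal]
25. n13.pre = true  [g.lab > 26]
26. n7.depth = "kzn"  ["k" ++ D.pre]
27. n7.lab = 28  [C.live * -2 + 70]
28. n0.key = 15  [(if A.pre then S.hot else C.lab) - 13]
29. n0.wid = -8  [S.hot * 3 + 1]
30. n0.mk = "rkzn"  ["r" ++ C.depth]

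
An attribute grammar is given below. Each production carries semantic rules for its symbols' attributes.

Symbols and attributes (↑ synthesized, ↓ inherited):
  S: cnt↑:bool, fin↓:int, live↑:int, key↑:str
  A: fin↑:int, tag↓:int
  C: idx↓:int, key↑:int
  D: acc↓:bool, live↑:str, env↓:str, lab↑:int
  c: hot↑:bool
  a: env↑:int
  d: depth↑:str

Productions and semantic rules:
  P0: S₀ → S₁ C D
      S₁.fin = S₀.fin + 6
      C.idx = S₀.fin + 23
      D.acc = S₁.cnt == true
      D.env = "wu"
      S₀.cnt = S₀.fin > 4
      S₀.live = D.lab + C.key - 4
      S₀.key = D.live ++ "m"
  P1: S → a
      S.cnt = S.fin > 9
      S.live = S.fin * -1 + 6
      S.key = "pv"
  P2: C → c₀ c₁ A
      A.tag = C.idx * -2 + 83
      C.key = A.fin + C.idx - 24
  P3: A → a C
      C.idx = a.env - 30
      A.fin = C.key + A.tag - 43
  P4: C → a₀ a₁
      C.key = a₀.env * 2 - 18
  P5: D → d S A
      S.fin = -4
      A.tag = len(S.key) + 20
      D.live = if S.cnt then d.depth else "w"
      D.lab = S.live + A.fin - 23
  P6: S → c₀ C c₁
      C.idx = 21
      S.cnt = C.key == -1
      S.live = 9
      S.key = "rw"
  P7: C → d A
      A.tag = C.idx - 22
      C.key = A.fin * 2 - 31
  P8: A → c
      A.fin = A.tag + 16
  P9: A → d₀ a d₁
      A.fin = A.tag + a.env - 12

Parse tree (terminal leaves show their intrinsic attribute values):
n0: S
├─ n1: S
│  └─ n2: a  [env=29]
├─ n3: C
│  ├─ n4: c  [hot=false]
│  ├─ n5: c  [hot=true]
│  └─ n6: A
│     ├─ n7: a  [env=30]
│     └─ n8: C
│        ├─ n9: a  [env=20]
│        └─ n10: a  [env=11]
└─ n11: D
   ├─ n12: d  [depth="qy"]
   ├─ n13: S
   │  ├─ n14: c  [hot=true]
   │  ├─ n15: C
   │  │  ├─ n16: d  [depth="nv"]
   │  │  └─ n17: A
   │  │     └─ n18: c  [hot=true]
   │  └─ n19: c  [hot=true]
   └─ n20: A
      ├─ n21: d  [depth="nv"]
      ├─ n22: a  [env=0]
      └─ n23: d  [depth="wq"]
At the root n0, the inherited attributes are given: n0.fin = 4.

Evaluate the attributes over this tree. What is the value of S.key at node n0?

1. n0.fin = 4  [given at root]
2. n1.fin = 10  [S₀.fin + 6]
3. n2.env = 29  [terminal]
4. n1.cnt = true  [S.fin > 9]
5. n1.live = -4  [S.fin * -1 + 6]
6. n1.key = "pv"  ["pv"]
7. n3.idx = 27  [S₀.fin + 23]
8. n4.hot = false  [terminal]
9. n5.hot = true  [terminal]
10. n6.tag = 29  [C.idx * -2 + 83]
11. n7.env = 30  [terminal]
12. n8.idx = 0  [a.env - 30]
13. n9.env = 20  [terminal]
14. n10.env = 11  [terminal]
15. n8.key = 22  [a₀.env * 2 - 18]
16. n6.fin = 8  [C.key + A.tag - 43]
17. n3.key = 11  [A.fin + C.idx - 24]
18. n11.acc = true  [S₁.cnt == true]
19. n11.env = "wu"  ["wu"]
20. n12.depth = "qy"  [terminal]
21. n13.fin = -4  [-4]
22. n14.hot = true  [terminal]
23. n15.idx = 21  [21]
24. n16.depth = "nv"  [terminal]
25. n17.tag = -1  [C.idx - 22]
26. n18.hot = true  [terminal]
27. n17.fin = 15  [A.tag + 16]
28. n15.key = -1  [A.fin * 2 - 31]
29. n19.hot = true  [terminal]
30. n13.cnt = true  [C.key == -1]
31. n13.live = 9  [9]
32. n13.key = "rw"  ["rw"]
33. n20.tag = 22  [len(S.key) + 20]
34. n21.depth = "nv"  [terminal]
35. n22.env = 0  [terminal]
36. n23.depth = "wq"  [terminal]
37. n20.fin = 10  [A.tag + a.env - 12]
38. n11.live = "qy"  [if S.cnt then d.depth else "w"]
39. n11.lab = -4  [S.live + A.fin - 23]
40. n0.cnt = false  [S₀.fin > 4]
41. n0.live = 3  [D.lab + C.key - 4]
42. n0.key = "qym"  [D.live ++ "m"]

"qym"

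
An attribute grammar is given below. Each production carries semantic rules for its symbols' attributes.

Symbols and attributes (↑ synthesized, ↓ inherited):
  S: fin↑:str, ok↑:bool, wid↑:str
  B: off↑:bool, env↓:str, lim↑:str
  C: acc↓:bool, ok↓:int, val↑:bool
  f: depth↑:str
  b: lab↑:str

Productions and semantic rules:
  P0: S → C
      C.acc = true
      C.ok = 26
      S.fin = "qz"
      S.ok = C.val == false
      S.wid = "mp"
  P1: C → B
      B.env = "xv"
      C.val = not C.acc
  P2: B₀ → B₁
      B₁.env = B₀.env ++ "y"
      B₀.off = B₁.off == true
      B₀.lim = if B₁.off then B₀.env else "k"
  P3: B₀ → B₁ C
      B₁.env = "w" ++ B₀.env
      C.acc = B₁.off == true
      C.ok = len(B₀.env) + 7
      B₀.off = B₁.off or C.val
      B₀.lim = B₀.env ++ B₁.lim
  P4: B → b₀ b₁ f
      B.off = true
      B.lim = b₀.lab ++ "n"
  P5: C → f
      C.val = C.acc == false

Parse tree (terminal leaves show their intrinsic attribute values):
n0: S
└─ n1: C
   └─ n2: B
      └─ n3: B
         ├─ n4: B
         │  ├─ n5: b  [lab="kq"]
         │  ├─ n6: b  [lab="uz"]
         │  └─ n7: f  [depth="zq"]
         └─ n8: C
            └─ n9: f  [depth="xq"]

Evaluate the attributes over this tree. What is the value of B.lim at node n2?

1. n1.acc = true  [true]
2. n1.ok = 26  [26]
3. n2.env = "xv"  ["xv"]
4. n3.env = "xvy"  [B₀.env ++ "y"]
5. n4.env = "wxvy"  ["w" ++ B₀.env]
6. n5.lab = "kq"  [terminal]
7. n6.lab = "uz"  [terminal]
8. n7.depth = "zq"  [terminal]
9. n4.off = true  [true]
10. n4.lim = "kqn"  [b₀.lab ++ "n"]
11. n8.acc = true  [B₁.off == true]
12. n8.ok = 10  [len(B₀.env) + 7]
13. n9.depth = "xq"  [terminal]
14. n8.val = false  [C.acc == false]
15. n3.off = true  [B₁.off or C.val]
16. n3.lim = "xvykqn"  [B₀.env ++ B₁.lim]
17. n2.off = true  [B₁.off == true]
18. n2.lim = "xv"  [if B₁.off then B₀.env else "k"]
19. n1.val = false  [not C.acc]
20. n0.fin = "qz"  ["qz"]
21. n0.ok = true  [C.val == false]
22. n0.wid = "mp"  ["mp"]

"xv"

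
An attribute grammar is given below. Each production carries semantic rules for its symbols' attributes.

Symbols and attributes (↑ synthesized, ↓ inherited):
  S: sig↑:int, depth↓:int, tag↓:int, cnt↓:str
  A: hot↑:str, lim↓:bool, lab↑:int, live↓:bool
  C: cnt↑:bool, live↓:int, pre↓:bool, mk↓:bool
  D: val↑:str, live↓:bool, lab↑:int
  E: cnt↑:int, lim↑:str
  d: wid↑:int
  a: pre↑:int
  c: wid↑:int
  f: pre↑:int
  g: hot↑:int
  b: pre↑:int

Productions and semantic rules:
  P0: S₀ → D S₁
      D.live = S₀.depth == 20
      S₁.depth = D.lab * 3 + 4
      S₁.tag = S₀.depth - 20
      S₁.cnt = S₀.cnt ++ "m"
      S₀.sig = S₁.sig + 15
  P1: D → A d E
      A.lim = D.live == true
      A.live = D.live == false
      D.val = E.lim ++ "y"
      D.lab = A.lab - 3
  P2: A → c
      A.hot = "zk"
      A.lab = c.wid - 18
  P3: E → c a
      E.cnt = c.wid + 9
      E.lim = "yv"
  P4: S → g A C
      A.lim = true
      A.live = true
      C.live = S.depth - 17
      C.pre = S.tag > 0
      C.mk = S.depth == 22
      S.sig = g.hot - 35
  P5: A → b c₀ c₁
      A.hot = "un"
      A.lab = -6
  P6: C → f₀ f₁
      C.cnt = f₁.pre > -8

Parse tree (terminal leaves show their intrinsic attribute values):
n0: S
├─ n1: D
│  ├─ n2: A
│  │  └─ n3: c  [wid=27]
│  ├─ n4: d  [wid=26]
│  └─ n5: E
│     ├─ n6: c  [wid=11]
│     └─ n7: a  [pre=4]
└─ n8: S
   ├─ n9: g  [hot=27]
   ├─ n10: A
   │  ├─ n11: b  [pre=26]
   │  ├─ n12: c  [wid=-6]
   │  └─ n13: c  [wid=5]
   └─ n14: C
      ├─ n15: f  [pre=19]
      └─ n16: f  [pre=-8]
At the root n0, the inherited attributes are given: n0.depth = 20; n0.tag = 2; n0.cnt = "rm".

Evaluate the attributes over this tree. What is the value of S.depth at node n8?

1. n0.depth = 20  [given at root]
2. n0.tag = 2  [given at root]
3. n0.cnt = "rm"  [given at root]
4. n1.live = true  [S₀.depth == 20]
5. n2.lim = true  [D.live == true]
6. n2.live = false  [D.live == false]
7. n3.wid = 27  [terminal]
8. n2.hot = "zk"  ["zk"]
9. n2.lab = 9  [c.wid - 18]
10. n4.wid = 26  [terminal]
11. n6.wid = 11  [terminal]
12. n7.pre = 4  [terminal]
13. n5.cnt = 20  [c.wid + 9]
14. n5.lim = "yv"  ["yv"]
15. n1.val = "yvy"  [E.lim ++ "y"]
16. n1.lab = 6  [A.lab - 3]
17. n8.depth = 22  [D.lab * 3 + 4]
18. n8.tag = 0  [S₀.depth - 20]
19. n8.cnt = "rmm"  [S₀.cnt ++ "m"]
20. n9.hot = 27  [terminal]
21. n10.lim = true  [true]
22. n10.live = true  [true]
23. n11.pre = 26  [terminal]
24. n12.wid = -6  [terminal]
25. n13.wid = 5  [terminal]
26. n10.hot = "un"  ["un"]
27. n10.lab = -6  [-6]
28. n14.live = 5  [S.depth - 17]
29. n14.pre = false  [S.tag > 0]
30. n14.mk = true  [S.depth == 22]
31. n15.pre = 19  [terminal]
32. n16.pre = -8  [terminal]
33. n14.cnt = false  [f₁.pre > -8]
34. n8.sig = -8  [g.hot - 35]
35. n0.sig = 7  [S₁.sig + 15]

22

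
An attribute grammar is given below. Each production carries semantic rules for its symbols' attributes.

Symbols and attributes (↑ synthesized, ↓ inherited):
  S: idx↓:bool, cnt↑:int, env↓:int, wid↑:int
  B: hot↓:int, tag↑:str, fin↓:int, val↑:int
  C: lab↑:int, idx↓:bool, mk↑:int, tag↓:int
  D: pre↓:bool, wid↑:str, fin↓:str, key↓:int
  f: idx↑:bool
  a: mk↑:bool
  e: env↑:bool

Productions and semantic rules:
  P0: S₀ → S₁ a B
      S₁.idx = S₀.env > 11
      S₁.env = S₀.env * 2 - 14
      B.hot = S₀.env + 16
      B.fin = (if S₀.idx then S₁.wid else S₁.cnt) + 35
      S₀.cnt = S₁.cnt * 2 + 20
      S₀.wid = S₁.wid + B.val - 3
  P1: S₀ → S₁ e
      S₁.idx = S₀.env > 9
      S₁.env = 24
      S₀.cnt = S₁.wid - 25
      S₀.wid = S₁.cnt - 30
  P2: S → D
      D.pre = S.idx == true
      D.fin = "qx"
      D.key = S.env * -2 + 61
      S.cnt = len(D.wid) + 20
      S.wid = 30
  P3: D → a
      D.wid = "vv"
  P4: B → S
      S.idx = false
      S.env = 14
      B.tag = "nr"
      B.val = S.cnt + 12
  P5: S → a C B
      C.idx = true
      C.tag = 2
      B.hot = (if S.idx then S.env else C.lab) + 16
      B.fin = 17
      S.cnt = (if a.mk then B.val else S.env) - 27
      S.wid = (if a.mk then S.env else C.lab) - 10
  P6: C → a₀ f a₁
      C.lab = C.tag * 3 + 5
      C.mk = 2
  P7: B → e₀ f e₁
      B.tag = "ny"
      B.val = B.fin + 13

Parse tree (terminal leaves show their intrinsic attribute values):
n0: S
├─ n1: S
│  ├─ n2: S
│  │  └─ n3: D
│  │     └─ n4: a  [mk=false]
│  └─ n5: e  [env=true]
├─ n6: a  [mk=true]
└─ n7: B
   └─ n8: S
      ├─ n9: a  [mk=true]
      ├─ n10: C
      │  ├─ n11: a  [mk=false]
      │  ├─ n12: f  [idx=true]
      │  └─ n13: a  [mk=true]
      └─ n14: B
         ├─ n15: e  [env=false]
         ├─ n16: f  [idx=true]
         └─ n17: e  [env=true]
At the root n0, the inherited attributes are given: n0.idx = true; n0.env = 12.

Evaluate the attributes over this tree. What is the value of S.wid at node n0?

4

1. n0.idx = true  [given at root]
2. n0.env = 12  [given at root]
3. n1.idx = true  [S₀.env > 11]
4. n1.env = 10  [S₀.env * 2 - 14]
5. n2.idx = true  [S₀.env > 9]
6. n2.env = 24  [24]
7. n3.pre = true  [S.idx == true]
8. n3.fin = "qx"  ["qx"]
9. n3.key = 13  [S.env * -2 + 61]
10. n4.mk = false  [terminal]
11. n3.wid = "vv"  ["vv"]
12. n2.cnt = 22  [len(D.wid) + 20]
13. n2.wid = 30  [30]
14. n5.env = true  [terminal]
15. n1.cnt = 5  [S₁.wid - 25]
16. n1.wid = -8  [S₁.cnt - 30]
17. n6.mk = true  [terminal]
18. n7.hot = 28  [S₀.env + 16]
19. n7.fin = 27  [(if S₀.idx then S₁.wid else S₁.cnt) + 35]
20. n8.idx = false  [false]
21. n8.env = 14  [14]
22. n9.mk = true  [terminal]
23. n10.idx = true  [true]
24. n10.tag = 2  [2]
25. n11.mk = false  [terminal]
26. n12.idx = true  [terminal]
27. n13.mk = true  [terminal]
28. n10.lab = 11  [C.tag * 3 + 5]
29. n10.mk = 2  [2]
30. n14.hot = 27  [(if S.idx then S.env else C.lab) + 16]
31. n14.fin = 17  [17]
32. n15.env = false  [terminal]
33. n16.idx = true  [terminal]
34. n17.env = true  [terminal]
35. n14.tag = "ny"  ["ny"]
36. n14.val = 30  [B.fin + 13]
37. n8.cnt = 3  [(if a.mk then B.val else S.env) - 27]
38. n8.wid = 4  [(if a.mk then S.env else C.lab) - 10]
39. n7.tag = "nr"  ["nr"]
40. n7.val = 15  [S.cnt + 12]
41. n0.cnt = 30  [S₁.cnt * 2 + 20]
42. n0.wid = 4  [S₁.wid + B.val - 3]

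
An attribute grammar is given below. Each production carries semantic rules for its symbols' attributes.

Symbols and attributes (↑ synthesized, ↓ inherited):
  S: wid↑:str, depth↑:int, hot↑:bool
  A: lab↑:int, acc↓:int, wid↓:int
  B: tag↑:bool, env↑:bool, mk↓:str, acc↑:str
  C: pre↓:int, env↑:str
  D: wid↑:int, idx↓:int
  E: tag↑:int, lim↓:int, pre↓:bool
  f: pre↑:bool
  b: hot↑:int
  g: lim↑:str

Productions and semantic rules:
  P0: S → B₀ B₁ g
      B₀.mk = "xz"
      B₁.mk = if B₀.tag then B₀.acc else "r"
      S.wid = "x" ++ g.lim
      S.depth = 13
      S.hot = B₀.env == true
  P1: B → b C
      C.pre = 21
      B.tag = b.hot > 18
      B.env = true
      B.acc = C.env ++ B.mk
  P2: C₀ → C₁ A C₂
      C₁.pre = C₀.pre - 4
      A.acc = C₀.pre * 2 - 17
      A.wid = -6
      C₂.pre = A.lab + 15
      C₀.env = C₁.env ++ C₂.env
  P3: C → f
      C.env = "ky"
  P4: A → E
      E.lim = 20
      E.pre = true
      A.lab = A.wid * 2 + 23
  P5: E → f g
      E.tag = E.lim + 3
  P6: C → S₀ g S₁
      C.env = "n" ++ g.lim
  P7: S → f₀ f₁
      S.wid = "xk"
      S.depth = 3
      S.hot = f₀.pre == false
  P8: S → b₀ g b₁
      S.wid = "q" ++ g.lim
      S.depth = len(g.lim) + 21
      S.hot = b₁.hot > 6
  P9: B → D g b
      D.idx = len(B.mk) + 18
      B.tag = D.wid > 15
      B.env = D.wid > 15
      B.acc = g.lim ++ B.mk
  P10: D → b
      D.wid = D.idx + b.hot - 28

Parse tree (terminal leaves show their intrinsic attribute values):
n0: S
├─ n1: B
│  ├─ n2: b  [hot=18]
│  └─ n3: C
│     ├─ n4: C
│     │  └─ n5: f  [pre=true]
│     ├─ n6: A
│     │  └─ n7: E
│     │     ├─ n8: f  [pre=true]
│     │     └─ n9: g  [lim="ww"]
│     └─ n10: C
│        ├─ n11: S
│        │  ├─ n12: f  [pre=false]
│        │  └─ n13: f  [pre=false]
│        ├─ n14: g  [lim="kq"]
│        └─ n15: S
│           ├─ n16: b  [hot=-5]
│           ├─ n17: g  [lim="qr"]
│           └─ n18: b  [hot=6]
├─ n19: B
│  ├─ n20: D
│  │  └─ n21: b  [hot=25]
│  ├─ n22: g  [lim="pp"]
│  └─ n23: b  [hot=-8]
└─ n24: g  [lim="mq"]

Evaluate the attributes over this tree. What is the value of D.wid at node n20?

16

1. n1.mk = "xz"  ["xz"]
2. n2.hot = 18  [terminal]
3. n3.pre = 21  [21]
4. n4.pre = 17  [C₀.pre - 4]
5. n5.pre = true  [terminal]
6. n4.env = "ky"  ["ky"]
7. n6.acc = 25  [C₀.pre * 2 - 17]
8. n6.wid = -6  [-6]
9. n7.lim = 20  [20]
10. n7.pre = true  [true]
11. n8.pre = true  [terminal]
12. n9.lim = "ww"  [terminal]
13. n7.tag = 23  [E.lim + 3]
14. n6.lab = 11  [A.wid * 2 + 23]
15. n10.pre = 26  [A.lab + 15]
16. n12.pre = false  [terminal]
17. n13.pre = false  [terminal]
18. n11.wid = "xk"  ["xk"]
19. n11.depth = 3  [3]
20. n11.hot = true  [f₀.pre == false]
21. n14.lim = "kq"  [terminal]
22. n16.hot = -5  [terminal]
23. n17.lim = "qr"  [terminal]
24. n18.hot = 6  [terminal]
25. n15.wid = "qqr"  ["q" ++ g.lim]
26. n15.depth = 23  [len(g.lim) + 21]
27. n15.hot = false  [b₁.hot > 6]
28. n10.env = "nkq"  ["n" ++ g.lim]
29. n3.env = "kynkq"  [C₁.env ++ C₂.env]
30. n1.tag = false  [b.hot > 18]
31. n1.env = true  [true]
32. n1.acc = "kynkqxz"  [C.env ++ B.mk]
33. n19.mk = "r"  [if B₀.tag then B₀.acc else "r"]
34. n20.idx = 19  [len(B.mk) + 18]
35. n21.hot = 25  [terminal]
36. n20.wid = 16  [D.idx + b.hot - 28]
37. n22.lim = "pp"  [terminal]
38. n23.hot = -8  [terminal]
39. n19.tag = true  [D.wid > 15]
40. n19.env = true  [D.wid > 15]
41. n19.acc = "ppr"  [g.lim ++ B.mk]
42. n24.lim = "mq"  [terminal]
43. n0.wid = "xmq"  ["x" ++ g.lim]
44. n0.depth = 13  [13]
45. n0.hot = true  [B₀.env == true]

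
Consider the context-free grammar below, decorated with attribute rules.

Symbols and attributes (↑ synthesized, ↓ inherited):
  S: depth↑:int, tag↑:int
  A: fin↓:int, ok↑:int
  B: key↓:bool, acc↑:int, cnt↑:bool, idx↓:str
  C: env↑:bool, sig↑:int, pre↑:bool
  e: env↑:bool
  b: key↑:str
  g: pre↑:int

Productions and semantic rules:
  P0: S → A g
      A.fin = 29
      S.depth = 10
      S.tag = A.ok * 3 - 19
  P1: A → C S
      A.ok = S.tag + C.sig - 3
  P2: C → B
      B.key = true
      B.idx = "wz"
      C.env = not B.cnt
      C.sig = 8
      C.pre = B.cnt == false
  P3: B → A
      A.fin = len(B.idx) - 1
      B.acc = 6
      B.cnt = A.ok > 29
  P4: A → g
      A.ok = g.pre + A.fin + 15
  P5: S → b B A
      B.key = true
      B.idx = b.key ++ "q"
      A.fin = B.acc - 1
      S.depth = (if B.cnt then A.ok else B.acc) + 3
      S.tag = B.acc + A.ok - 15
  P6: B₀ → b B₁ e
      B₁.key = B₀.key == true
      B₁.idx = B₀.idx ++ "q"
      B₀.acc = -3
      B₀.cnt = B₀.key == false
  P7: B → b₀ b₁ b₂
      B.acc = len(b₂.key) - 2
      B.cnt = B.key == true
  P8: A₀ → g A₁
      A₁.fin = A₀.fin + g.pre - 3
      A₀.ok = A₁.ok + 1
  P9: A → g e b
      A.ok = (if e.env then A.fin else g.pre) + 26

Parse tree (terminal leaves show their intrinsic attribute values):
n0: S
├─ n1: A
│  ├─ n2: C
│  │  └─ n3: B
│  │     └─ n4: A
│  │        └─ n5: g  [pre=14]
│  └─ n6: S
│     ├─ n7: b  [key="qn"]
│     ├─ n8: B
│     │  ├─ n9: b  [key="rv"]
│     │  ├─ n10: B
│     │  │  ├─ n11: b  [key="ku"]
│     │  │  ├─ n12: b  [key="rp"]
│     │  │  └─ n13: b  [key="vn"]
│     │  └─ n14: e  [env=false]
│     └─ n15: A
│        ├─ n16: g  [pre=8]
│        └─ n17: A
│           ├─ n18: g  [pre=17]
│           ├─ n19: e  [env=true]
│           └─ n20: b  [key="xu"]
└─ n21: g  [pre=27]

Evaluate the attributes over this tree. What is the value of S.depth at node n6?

0

1. n1.fin = 29  [29]
2. n3.key = true  [true]
3. n3.idx = "wz"  ["wz"]
4. n4.fin = 1  [len(B.idx) - 1]
5. n5.pre = 14  [terminal]
6. n4.ok = 30  [g.pre + A.fin + 15]
7. n3.acc = 6  [6]
8. n3.cnt = true  [A.ok > 29]
9. n2.env = false  [not B.cnt]
10. n2.sig = 8  [8]
11. n2.pre = false  [B.cnt == false]
12. n7.key = "qn"  [terminal]
13. n8.key = true  [true]
14. n8.idx = "qnq"  [b.key ++ "q"]
15. n9.key = "rv"  [terminal]
16. n10.key = true  [B₀.key == true]
17. n10.idx = "qnqq"  [B₀.idx ++ "q"]
18. n11.key = "ku"  [terminal]
19. n12.key = "rp"  [terminal]
20. n13.key = "vn"  [terminal]
21. n10.acc = 0  [len(b₂.key) - 2]
22. n10.cnt = true  [B.key == true]
23. n14.env = false  [terminal]
24. n8.acc = -3  [-3]
25. n8.cnt = false  [B₀.key == false]
26. n15.fin = -4  [B.acc - 1]
27. n16.pre = 8  [terminal]
28. n17.fin = 1  [A₀.fin + g.pre - 3]
29. n18.pre = 17  [terminal]
30. n19.env = true  [terminal]
31. n20.key = "xu"  [terminal]
32. n17.ok = 27  [(if e.env then A.fin else g.pre) + 26]
33. n15.ok = 28  [A₁.ok + 1]
34. n6.depth = 0  [(if B.cnt then A.ok else B.acc) + 3]
35. n6.tag = 10  [B.acc + A.ok - 15]
36. n1.ok = 15  [S.tag + C.sig - 3]
37. n21.pre = 27  [terminal]
38. n0.depth = 10  [10]
39. n0.tag = 26  [A.ok * 3 - 19]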